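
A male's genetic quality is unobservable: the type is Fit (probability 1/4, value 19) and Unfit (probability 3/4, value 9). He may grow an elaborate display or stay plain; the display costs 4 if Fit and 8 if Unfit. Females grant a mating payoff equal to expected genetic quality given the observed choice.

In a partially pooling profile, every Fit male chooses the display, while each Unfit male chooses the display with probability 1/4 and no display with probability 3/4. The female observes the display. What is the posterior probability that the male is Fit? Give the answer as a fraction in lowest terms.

4/7

P(the display) = (1/4)·1 + (3/4)·(1/4) = 7/16.
By Bayes' rule, P(Fit | the display) = (1/4) / (7/16) = 4/7.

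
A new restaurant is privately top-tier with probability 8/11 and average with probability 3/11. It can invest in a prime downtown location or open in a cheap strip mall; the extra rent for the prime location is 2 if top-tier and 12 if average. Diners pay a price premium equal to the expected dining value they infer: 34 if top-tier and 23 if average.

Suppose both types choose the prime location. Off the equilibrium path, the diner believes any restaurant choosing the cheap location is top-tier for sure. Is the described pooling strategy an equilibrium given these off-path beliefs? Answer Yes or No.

On path, the diner holds the prior and pays 8/11·34 + 3/11·23 = 31. Off path (the cheap location), believing top-tier, it pays 34.
top-tier: the prime location nets 31 − 2 = 29; the cheap location nets 34. top-tier would deviate.
average: the prime location nets 31 − 12 = 19; the cheap location nets 34. average would deviate.
A type deviates, so pooling fails.

No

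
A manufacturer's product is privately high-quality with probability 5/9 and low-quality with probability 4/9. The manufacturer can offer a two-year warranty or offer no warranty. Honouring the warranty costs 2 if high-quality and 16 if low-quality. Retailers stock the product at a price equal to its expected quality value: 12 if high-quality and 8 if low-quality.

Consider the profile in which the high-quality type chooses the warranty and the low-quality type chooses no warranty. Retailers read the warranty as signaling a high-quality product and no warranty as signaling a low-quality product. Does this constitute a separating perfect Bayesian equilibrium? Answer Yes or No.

Under these beliefs, the warranty earns price 12 and no warranty earns price 8.
high-quality: the warranty nets 12 − 2 = 10; no warranty nets 8. high-quality prefers the warranty.
low-quality: the warranty nets 12 − 16 = -4; no warranty nets 8. low-quality prefers no warranty.
Neither type deviates, so the separating profile is an equilibrium.

Yes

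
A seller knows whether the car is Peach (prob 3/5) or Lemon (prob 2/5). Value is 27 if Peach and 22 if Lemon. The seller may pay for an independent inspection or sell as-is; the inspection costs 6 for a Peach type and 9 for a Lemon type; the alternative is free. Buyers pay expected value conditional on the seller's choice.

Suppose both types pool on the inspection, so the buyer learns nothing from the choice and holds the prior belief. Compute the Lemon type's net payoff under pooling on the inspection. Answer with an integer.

Pooled price = 3/5·27 + 2/5·22 = 25.
Lemon pays cost 9 for the inspection, so net payoff = 25 − 9 = 16.

16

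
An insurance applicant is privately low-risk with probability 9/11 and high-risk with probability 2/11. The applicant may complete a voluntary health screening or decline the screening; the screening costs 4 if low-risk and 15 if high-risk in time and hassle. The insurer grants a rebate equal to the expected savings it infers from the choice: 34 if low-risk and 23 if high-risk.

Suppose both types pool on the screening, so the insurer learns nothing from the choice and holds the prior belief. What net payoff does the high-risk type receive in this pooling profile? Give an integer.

Pooled rebate = 9/11·34 + 2/11·23 = 32.
high-risk pays cost 15 for the screening, so net payoff = 32 − 15 = 17.

17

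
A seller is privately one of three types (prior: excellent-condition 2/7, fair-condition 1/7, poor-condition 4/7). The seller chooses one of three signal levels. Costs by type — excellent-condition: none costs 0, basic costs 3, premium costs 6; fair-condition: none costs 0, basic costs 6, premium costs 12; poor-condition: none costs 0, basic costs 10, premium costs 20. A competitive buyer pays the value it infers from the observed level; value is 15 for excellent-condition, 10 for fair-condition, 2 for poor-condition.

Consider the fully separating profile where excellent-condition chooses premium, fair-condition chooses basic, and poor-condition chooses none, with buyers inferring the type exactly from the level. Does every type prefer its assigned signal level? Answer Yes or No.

Separating prices: premium → 15, basic → 10, none → 2.
excellent-condition (assigned premium): none: 2 − 0 = 2; basic: 10 − 3 = 7; premium: 15 − 6 = 9. excellent-condition stays.
fair-condition (assigned basic): none: 2 − 0 = 2; basic: 10 − 6 = 4; premium: 15 − 12 = 3. fair-condition stays.
poor-condition (assigned none): none: 2 − 0 = 2; basic: 10 − 10 = 0; premium: 15 − 20 = -5. poor-condition stays.
Every type prefers its assigned level; separation holds.

Yes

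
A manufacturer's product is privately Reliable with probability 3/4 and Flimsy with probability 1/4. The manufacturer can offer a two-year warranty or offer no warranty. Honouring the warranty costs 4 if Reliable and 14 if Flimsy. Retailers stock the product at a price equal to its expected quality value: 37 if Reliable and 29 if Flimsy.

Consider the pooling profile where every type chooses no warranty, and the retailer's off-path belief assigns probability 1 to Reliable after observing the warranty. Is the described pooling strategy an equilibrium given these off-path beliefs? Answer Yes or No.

Yes

On path, the retailer holds the prior and pays 3/4·37 + 1/4·29 = 35. Off path (the warranty), believing Reliable, it pays 37.
Reliable: no warranty nets 35; the warranty nets 37 − 4 = 33. Reliable stays.
Flimsy: no warranty nets 35; the warranty nets 37 − 14 = 23. Flimsy stays.
No type deviates, so pooling is sustained.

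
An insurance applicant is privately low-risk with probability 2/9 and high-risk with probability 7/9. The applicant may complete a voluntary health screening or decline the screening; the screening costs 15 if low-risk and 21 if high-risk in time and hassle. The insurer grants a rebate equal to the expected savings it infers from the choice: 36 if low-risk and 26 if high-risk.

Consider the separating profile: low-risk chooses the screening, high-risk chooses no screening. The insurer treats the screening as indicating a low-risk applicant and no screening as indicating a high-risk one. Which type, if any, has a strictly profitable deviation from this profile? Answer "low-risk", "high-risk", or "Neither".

low-risk

The screening pays 36; no screening pays 26.
low-risk: assigned the screening, nets 36 − 15 = 21; deviating to no screening nets 26.
high-risk: assigned no screening, nets 26; deviating to the screening nets 36 − 21 = 15.
The low-risk type gains 5 by deviating.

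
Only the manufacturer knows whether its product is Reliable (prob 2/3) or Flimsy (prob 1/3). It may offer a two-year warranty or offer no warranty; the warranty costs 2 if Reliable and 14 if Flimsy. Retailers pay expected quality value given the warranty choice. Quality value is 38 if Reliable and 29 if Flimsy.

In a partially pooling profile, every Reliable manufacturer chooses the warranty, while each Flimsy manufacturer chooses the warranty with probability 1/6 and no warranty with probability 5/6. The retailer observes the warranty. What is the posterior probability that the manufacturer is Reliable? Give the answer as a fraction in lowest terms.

P(the warranty) = (2/3)·1 + (1/3)·(1/6) = 13/18.
By Bayes' rule, P(Reliable | the warranty) = (2/3) / (13/18) = 12/13.

12/13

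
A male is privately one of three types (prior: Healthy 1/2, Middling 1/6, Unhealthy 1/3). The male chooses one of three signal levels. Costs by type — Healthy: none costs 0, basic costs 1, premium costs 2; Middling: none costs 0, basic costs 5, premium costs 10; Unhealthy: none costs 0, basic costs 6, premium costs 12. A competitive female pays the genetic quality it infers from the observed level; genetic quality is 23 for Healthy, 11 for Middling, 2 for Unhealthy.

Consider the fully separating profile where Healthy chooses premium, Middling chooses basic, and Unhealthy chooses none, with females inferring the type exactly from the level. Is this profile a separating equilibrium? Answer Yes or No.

No

Separating mating payoffs: premium → 23, basic → 11, none → 2.
Healthy (assigned premium): none: 2 − 0 = 2; basic: 11 − 1 = 10; premium: 23 − 2 = 21. Healthy stays.
Middling (assigned basic): none: 2 − 0 = 2; basic: 11 − 5 = 6; premium: 23 − 10 = 13. Middling prefers premium.
Unhealthy (assigned none): none: 2 − 0 = 2; basic: 11 − 6 = 5; premium: 23 − 12 = 11. Unhealthy prefers premium.
At least one type deviates; the separating profile fails.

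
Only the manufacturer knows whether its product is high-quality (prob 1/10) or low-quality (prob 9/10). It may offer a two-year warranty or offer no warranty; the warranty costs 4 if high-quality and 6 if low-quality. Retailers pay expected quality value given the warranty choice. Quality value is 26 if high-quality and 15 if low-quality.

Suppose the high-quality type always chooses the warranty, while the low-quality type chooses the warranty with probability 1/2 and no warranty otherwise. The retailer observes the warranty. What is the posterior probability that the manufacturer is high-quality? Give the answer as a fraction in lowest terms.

P(the warranty) = (1/10)·1 + (9/10)·(1/2) = 11/20.
By Bayes' rule, P(high-quality | the warranty) = (1/10) / (11/20) = 2/11.

2/11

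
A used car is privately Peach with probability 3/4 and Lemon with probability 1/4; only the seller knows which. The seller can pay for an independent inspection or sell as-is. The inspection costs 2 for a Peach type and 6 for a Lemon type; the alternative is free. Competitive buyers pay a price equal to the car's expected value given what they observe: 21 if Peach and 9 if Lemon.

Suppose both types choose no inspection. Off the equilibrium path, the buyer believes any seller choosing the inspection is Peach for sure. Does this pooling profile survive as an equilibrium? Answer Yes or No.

No

On path, the buyer holds the prior and pays 3/4·21 + 1/4·9 = 18. Off path (the inspection), believing Peach, it pays 21.
Peach: no inspection nets 18; the inspection nets 21 − 2 = 19. Peach would deviate.
Lemon: no inspection nets 18; the inspection nets 21 − 6 = 15. Lemon stays.
A type deviates, so pooling fails.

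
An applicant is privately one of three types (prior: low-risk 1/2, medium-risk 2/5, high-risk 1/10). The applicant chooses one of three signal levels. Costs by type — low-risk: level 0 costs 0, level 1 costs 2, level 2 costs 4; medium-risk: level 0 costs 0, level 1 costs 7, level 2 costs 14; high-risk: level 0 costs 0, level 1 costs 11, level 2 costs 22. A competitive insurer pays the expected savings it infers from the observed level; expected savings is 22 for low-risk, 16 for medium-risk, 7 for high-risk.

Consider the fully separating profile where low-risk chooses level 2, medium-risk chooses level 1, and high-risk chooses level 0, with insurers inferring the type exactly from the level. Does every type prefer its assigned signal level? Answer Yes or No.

Yes

Separating rebates: level 2 → 22, level 1 → 16, level 0 → 7.
low-risk (assigned level 2): level 0: 7 − 0 = 7; level 1: 16 − 2 = 14; level 2: 22 − 4 = 18. low-risk stays.
medium-risk (assigned level 1): level 0: 7 − 0 = 7; level 1: 16 − 7 = 9; level 2: 22 − 14 = 8. medium-risk stays.
high-risk (assigned level 0): level 0: 7 − 0 = 7; level 1: 16 − 11 = 5; level 2: 22 − 22 = 0. high-risk stays.
Every type prefers its assigned level; separation holds.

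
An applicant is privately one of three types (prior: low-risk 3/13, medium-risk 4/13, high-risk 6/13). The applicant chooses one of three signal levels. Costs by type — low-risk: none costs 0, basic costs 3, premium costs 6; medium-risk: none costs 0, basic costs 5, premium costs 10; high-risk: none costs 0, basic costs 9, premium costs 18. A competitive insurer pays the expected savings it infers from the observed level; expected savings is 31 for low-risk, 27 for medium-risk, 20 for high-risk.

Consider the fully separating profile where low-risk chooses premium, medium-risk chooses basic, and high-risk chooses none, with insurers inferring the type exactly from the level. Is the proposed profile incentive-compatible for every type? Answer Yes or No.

Yes

Separating rebates: premium → 31, basic → 27, none → 20.
low-risk (assigned premium): none: 20 − 0 = 20; basic: 27 − 3 = 24; premium: 31 − 6 = 25. low-risk stays.
medium-risk (assigned basic): none: 20 − 0 = 20; basic: 27 − 5 = 22; premium: 31 − 10 = 21. medium-risk stays.
high-risk (assigned none): none: 20 − 0 = 20; basic: 27 − 9 = 18; premium: 31 − 18 = 13. high-risk stays.
Every type prefers its assigned level; separation holds.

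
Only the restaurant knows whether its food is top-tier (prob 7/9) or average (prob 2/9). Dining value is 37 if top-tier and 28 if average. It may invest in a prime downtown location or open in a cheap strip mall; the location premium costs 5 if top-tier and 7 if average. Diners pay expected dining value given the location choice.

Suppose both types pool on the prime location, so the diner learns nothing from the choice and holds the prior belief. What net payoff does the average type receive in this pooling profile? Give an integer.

Pooled price premium = 7/9·37 + 2/9·28 = 35.
average pays cost 7 for the prime location, so net payoff = 35 − 7 = 28.

28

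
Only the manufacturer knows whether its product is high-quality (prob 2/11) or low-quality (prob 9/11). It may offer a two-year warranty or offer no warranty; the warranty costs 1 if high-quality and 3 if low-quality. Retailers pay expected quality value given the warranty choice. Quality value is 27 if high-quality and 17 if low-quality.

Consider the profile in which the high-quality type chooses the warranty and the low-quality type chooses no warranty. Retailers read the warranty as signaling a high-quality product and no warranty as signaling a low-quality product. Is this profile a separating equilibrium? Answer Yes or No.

No

Under these beliefs, the warranty earns price 27 and no warranty earns price 17.
high-quality: the warranty nets 27 − 1 = 26; no warranty nets 17. high-quality prefers the warranty.
low-quality: the warranty nets 27 − 3 = 24; no warranty nets 17. low-quality would deviate to the warranty.
low-quality has a profitable deviation, so the profile is not an equilibrium.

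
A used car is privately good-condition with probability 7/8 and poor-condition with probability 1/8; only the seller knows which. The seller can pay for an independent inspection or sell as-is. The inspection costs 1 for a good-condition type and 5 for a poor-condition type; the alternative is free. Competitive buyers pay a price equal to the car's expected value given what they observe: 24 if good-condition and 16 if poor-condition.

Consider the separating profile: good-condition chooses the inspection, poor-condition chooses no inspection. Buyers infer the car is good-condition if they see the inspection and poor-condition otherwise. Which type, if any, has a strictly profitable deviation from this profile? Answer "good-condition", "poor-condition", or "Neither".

poor-condition

The inspection pays 24; no inspection pays 16.
good-condition: assigned the inspection, nets 24 − 1 = 23; deviating to no inspection nets 16.
poor-condition: assigned no inspection, nets 16; deviating to the inspection nets 24 − 5 = 19.
The poor-condition type gains 3 by deviating.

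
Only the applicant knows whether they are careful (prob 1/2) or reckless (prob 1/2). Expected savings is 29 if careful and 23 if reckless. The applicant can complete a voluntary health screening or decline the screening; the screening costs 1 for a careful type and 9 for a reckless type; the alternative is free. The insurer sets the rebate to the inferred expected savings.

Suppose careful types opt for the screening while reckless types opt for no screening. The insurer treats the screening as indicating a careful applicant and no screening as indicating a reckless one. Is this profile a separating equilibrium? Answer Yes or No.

Yes

Under these beliefs, the screening earns rebate 29 and no screening earns rebate 23.
careful: the screening nets 29 − 1 = 28; no screening nets 23. careful prefers the screening.
reckless: the screening nets 29 − 9 = 20; no screening nets 23. reckless prefers no screening.
Neither type deviates, so the separating profile is an equilibrium.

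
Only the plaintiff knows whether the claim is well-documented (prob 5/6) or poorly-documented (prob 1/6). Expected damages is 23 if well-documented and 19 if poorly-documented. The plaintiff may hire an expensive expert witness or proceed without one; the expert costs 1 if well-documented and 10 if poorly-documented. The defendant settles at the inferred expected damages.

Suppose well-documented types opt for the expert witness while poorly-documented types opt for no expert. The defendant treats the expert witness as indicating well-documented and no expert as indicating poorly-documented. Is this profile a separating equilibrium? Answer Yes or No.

Yes

Under these beliefs, the expert witness earns settlement 23 and no expert earns settlement 19.
well-documented: the expert witness nets 23 − 1 = 22; no expert nets 19. well-documented prefers the expert witness.
poorly-documented: the expert witness nets 23 − 10 = 13; no expert nets 19. poorly-documented prefers no expert.
Neither type deviates, so the separating profile is an equilibrium.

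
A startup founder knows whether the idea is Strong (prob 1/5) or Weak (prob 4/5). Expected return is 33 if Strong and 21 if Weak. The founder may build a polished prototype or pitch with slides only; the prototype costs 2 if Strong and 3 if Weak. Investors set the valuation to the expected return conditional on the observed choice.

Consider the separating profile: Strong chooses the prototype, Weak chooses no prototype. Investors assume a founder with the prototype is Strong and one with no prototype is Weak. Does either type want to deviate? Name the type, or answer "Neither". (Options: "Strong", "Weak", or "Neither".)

Weak

The prototype pays 33; no prototype pays 21.
Strong: assigned the prototype, nets 33 − 2 = 31; deviating to no prototype nets 21.
Weak: assigned no prototype, nets 21; deviating to the prototype nets 33 − 3 = 30.
The Weak type gains 9 by deviating.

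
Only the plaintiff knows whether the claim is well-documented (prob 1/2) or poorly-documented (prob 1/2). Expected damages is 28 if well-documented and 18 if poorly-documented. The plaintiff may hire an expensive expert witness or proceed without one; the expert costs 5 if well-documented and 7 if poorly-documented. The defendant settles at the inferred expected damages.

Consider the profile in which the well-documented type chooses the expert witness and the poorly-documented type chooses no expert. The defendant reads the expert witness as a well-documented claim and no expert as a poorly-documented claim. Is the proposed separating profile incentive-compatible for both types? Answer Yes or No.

No

Under these beliefs, the expert witness earns settlement 28 and no expert earns settlement 18.
well-documented: the expert witness nets 28 − 5 = 23; no expert nets 18. well-documented prefers the expert witness.
poorly-documented: the expert witness nets 28 − 7 = 21; no expert nets 18. poorly-documented would deviate to the expert witness.
poorly-documented has a profitable deviation, so the profile is not an equilibrium.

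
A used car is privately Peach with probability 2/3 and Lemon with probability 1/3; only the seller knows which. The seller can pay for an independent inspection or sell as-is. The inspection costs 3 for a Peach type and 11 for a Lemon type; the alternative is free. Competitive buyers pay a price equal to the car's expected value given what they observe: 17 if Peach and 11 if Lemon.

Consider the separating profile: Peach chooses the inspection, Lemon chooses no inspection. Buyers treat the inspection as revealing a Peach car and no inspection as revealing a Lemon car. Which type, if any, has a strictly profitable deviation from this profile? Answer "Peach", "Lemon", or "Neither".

Neither

The inspection pays 17; no inspection pays 11.
Peach: assigned the inspection, nets 17 − 3 = 14; deviating to no inspection nets 11.
Lemon: assigned no inspection, nets 11; deviating to the inspection nets 17 − 11 = 6.
Both types strictly prefer their assigned action; no profitable deviation.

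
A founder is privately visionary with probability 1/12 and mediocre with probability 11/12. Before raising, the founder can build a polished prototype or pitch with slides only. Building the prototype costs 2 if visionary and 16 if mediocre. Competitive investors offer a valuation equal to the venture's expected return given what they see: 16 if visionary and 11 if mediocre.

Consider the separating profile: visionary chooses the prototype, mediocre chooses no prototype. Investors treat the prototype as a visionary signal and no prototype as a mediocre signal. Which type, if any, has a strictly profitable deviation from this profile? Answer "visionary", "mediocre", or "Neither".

Neither

The prototype pays 16; no prototype pays 11.
visionary: assigned the prototype, nets 16 − 2 = 14; deviating to no prototype nets 11.
mediocre: assigned no prototype, nets 11; deviating to the prototype nets 16 − 16 = 0.
Both types strictly prefer their assigned action; no profitable deviation.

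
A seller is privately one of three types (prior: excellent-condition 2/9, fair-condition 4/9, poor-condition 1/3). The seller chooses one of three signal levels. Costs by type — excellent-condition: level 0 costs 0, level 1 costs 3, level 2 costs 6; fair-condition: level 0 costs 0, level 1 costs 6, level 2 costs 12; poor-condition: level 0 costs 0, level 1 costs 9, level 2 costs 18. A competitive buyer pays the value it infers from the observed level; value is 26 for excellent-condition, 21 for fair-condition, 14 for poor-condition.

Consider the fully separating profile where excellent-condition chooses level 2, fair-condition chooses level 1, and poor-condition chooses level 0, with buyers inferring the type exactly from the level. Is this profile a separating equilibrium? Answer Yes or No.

Yes

Separating prices: level 2 → 26, level 1 → 21, level 0 → 14.
excellent-condition (assigned level 2): level 0: 14 − 0 = 14; level 1: 21 − 3 = 18; level 2: 26 − 6 = 20. excellent-condition stays.
fair-condition (assigned level 1): level 0: 14 − 0 = 14; level 1: 21 − 6 = 15; level 2: 26 − 12 = 14. fair-condition stays.
poor-condition (assigned level 0): level 0: 14 − 0 = 14; level 1: 21 − 9 = 12; level 2: 26 − 18 = 8. poor-condition stays.
Every type prefers its assigned level; separation holds.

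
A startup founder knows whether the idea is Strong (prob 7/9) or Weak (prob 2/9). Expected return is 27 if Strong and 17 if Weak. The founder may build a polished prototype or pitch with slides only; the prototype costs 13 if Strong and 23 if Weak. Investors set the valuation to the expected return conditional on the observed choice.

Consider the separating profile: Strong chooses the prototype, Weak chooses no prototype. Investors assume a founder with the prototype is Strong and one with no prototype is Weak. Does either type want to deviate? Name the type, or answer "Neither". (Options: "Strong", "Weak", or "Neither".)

Strong

The prototype pays 27; no prototype pays 17.
Strong: assigned the prototype, nets 27 − 13 = 14; deviating to no prototype nets 17.
Weak: assigned no prototype, nets 17; deviating to the prototype nets 27 − 23 = 4.
The Strong type gains 3 by deviating.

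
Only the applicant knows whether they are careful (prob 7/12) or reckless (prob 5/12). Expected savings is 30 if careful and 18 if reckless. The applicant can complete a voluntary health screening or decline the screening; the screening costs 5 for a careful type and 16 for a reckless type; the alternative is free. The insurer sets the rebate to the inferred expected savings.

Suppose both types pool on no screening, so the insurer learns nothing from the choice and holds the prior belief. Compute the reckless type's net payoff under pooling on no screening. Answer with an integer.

25

Pooled rebate = 7/12·30 + 5/12·18 = 25.
reckless pays no cost for no screening, so net payoff = 25.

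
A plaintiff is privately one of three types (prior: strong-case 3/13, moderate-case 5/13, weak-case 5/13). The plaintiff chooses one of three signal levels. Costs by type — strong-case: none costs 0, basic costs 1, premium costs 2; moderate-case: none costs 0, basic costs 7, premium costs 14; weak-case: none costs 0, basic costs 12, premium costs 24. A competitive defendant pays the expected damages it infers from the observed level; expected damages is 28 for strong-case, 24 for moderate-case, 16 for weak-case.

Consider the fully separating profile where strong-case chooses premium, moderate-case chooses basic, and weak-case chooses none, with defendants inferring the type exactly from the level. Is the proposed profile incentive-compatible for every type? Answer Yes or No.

Separating settlements: premium → 28, basic → 24, none → 16.
strong-case (assigned premium): none: 16 − 0 = 16; basic: 24 − 1 = 23; premium: 28 − 2 = 26. strong-case stays.
moderate-case (assigned basic): none: 16 − 0 = 16; basic: 24 − 7 = 17; premium: 28 − 14 = 14. moderate-case stays.
weak-case (assigned none): none: 16 − 0 = 16; basic: 24 − 12 = 12; premium: 28 − 24 = 4. weak-case stays.
Every type prefers its assigned level; separation holds.

Yes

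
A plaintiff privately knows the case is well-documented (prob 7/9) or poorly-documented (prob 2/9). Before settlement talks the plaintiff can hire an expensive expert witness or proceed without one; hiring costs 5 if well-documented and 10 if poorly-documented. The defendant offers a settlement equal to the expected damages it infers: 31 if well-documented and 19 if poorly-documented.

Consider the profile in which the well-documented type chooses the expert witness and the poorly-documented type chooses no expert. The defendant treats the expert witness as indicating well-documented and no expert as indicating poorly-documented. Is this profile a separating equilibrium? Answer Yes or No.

Under these beliefs, the expert witness earns settlement 31 and no expert earns settlement 19.
well-documented: the expert witness nets 31 − 5 = 26; no expert nets 19. well-documented prefers the expert witness.
poorly-documented: the expert witness nets 31 − 10 = 21; no expert nets 19. poorly-documented would deviate to the expert witness.
poorly-documented has a profitable deviation, so the profile is not an equilibrium.

No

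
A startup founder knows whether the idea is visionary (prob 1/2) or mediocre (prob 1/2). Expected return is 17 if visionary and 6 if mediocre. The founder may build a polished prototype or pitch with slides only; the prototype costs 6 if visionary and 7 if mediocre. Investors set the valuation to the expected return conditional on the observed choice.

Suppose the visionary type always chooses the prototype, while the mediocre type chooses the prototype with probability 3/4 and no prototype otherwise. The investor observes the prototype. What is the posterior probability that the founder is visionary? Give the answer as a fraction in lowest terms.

P(the prototype) = (1/2)·1 + (1/2)·(3/4) = 7/8.
By Bayes' rule, P(visionary | the prototype) = (1/2) / (7/8) = 4/7.

4/7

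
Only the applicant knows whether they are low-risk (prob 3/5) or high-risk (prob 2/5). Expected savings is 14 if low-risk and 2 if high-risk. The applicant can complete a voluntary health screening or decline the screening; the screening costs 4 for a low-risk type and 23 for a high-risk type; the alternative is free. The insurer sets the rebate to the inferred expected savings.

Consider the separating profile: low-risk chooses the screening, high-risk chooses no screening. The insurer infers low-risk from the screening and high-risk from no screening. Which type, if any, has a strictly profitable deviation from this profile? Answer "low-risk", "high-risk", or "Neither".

The screening pays 14; no screening pays 2.
low-risk: assigned the screening, nets 14 − 4 = 10; deviating to no screening nets 2.
high-risk: assigned no screening, nets 2; deviating to the screening nets 14 − 23 = -9.
Both types strictly prefer their assigned action; no profitable deviation.

Neither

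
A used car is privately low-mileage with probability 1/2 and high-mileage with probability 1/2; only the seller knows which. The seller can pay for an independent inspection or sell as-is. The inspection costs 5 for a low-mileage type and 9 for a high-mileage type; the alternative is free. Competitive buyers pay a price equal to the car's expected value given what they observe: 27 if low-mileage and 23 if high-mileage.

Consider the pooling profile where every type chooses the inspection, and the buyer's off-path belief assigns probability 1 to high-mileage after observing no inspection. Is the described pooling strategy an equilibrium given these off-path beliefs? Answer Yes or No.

No

On path, the buyer holds the prior and pays 1/2·27 + 1/2·23 = 25. Off path (no inspection), believing high-mileage, it pays 23.
low-mileage: the inspection nets 25 − 5 = 20; no inspection nets 23. low-mileage would deviate.
high-mileage: the inspection nets 25 − 9 = 16; no inspection nets 23. high-mileage would deviate.
A type deviates, so pooling fails.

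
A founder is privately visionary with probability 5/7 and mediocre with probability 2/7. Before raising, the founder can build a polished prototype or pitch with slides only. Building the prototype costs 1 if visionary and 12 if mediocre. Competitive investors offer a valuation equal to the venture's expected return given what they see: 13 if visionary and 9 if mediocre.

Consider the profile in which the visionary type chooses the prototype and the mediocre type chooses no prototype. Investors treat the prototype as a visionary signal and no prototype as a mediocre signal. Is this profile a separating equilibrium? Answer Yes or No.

Yes

Under these beliefs, the prototype earns valuation 13 and no prototype earns valuation 9.
visionary: the prototype nets 13 − 1 = 12; no prototype nets 9. visionary prefers the prototype.
mediocre: the prototype nets 13 − 12 = 1; no prototype nets 9. mediocre prefers no prototype.
Neither type deviates, so the separating profile is an equilibrium.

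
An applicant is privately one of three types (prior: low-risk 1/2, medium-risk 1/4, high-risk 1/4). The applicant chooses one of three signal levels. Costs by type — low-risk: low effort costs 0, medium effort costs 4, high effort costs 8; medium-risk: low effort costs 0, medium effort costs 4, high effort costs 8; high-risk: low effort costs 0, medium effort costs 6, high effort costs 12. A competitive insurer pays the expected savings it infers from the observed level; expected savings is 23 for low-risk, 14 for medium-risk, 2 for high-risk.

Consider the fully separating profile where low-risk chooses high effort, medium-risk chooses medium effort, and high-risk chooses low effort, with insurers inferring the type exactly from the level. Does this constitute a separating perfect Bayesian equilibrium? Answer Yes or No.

No

Separating rebates: high effort → 23, medium effort → 14, low effort → 2.
low-risk (assigned high effort): low effort: 2 − 0 = 2; medium effort: 14 − 4 = 10; high effort: 23 − 8 = 15. low-risk stays.
medium-risk (assigned medium effort): low effort: 2 − 0 = 2; medium effort: 14 − 4 = 10; high effort: 23 − 8 = 15. medium-risk prefers high effort.
high-risk (assigned low effort): low effort: 2 − 0 = 2; medium effort: 14 − 6 = 8; high effort: 23 − 12 = 11. high-risk prefers high effort.
At least one type deviates; the separating profile fails.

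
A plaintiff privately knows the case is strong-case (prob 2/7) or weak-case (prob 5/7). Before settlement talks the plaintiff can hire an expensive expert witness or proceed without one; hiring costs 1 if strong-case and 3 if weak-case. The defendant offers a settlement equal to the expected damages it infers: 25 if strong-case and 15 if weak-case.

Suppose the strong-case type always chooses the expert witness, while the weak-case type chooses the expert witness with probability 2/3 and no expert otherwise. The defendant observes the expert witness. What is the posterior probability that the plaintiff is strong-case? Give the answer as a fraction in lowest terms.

3/8

P(the expert witness) = (2/7)·1 + (5/7)·(2/3) = 16/21.
By Bayes' rule, P(strong-case | the expert witness) = (2/7) / (16/21) = 3/8.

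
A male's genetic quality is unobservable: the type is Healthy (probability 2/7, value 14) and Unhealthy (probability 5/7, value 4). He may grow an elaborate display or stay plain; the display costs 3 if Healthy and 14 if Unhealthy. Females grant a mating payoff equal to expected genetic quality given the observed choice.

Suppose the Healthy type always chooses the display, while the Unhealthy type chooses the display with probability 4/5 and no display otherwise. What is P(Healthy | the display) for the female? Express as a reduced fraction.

P(the display) = (2/7)·1 + (5/7)·(4/5) = 6/7.
By Bayes' rule, P(Healthy | the display) = (2/7) / (6/7) = 1/3.

1/3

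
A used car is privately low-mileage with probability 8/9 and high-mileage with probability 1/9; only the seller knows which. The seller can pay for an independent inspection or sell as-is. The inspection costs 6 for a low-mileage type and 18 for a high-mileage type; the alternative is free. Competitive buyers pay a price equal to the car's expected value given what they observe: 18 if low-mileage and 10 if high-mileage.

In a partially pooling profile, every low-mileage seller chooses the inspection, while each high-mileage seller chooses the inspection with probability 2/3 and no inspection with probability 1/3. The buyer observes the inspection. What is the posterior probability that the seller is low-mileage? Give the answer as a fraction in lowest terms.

P(the inspection) = (8/9)·1 + (1/9)·(2/3) = 26/27.
By Bayes' rule, P(low-mileage | the inspection) = (8/9) / (26/27) = 12/13.

12/13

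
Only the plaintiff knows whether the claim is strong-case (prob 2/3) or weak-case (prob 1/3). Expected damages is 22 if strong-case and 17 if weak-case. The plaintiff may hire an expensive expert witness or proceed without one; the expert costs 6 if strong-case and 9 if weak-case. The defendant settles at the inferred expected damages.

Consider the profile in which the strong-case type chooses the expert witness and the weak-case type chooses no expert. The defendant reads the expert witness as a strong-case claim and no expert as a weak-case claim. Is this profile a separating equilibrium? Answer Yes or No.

Under these beliefs, the expert witness earns settlement 22 and no expert earns settlement 17.
strong-case: the expert witness nets 22 − 6 = 16; no expert nets 17. strong-case would deviate to no expert.
weak-case: the expert witness nets 22 − 9 = 13; no expert nets 17. weak-case prefers no expert.
strong-case has a profitable deviation, so the profile is not an equilibrium.

No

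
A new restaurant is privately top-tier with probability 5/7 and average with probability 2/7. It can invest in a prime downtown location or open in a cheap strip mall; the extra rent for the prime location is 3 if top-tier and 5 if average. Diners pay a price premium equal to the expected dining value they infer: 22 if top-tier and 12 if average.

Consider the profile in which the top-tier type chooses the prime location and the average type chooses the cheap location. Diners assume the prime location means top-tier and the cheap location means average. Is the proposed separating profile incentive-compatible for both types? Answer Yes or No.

No

Under these beliefs, the prime location earns price premium 22 and the cheap location earns price premium 12.
top-tier: the prime location nets 22 − 3 = 19; the cheap location nets 12. top-tier prefers the prime location.
average: the prime location nets 22 − 5 = 17; the cheap location nets 12. average would deviate to the prime location.
average has a profitable deviation, so the profile is not an equilibrium.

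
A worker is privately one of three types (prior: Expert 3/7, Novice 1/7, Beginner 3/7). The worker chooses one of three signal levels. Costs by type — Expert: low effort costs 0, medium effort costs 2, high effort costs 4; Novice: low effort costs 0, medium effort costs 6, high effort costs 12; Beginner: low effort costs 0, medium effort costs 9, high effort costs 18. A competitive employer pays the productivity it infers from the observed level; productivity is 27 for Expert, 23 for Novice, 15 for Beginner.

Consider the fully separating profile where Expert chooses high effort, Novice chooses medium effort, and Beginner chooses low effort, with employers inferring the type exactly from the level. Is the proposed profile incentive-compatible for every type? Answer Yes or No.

Yes

Separating wages: high effort → 27, medium effort → 23, low effort → 15.
Expert (assigned high effort): low effort: 15 − 0 = 15; medium effort: 23 − 2 = 21; high effort: 27 − 4 = 23. Expert stays.
Novice (assigned medium effort): low effort: 15 − 0 = 15; medium effort: 23 − 6 = 17; high effort: 27 − 12 = 15. Novice stays.
Beginner (assigned low effort): low effort: 15 − 0 = 15; medium effort: 23 − 9 = 14; high effort: 27 − 18 = 9. Beginner stays.
Every type prefers its assigned level; separation holds.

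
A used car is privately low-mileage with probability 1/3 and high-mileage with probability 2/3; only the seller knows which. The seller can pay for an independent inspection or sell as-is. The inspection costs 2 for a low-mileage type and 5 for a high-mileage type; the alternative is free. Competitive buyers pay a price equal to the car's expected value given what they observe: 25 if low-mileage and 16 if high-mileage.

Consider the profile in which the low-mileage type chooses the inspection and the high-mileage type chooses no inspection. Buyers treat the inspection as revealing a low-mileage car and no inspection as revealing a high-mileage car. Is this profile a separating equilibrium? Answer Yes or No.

No

Under these beliefs, the inspection earns price 25 and no inspection earns price 16.
low-mileage: the inspection nets 25 − 2 = 23; no inspection nets 16. low-mileage prefers the inspection.
high-mileage: the inspection nets 25 − 5 = 20; no inspection nets 16. high-mileage would deviate to the inspection.
high-mileage has a profitable deviation, so the profile is not an equilibrium.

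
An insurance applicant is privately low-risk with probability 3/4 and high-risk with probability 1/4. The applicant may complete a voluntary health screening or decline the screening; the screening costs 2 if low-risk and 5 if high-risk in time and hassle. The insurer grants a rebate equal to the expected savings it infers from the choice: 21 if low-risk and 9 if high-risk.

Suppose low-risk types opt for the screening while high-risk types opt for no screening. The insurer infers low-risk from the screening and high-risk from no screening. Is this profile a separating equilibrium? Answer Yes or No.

Under these beliefs, the screening earns rebate 21 and no screening earns rebate 9.
low-risk: the screening nets 21 − 2 = 19; no screening nets 9. low-risk prefers the screening.
high-risk: the screening nets 21 − 5 = 16; no screening nets 9. high-risk would deviate to the screening.
high-risk has a profitable deviation, so the profile is not an equilibrium.

No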